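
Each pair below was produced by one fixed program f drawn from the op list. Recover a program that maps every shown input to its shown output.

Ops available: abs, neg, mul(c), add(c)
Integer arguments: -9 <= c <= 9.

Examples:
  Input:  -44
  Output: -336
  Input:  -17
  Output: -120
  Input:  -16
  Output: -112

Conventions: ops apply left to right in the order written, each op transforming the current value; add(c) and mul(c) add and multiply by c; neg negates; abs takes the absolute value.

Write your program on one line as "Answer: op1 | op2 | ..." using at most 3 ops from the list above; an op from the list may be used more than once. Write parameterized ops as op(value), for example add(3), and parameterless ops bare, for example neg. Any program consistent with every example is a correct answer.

add(2) | abs | mul(-8)

Check, running the answer program on each example:
  -44 -> -42 -> 42 -> -336
  -17 -> -15 -> 15 -> -120
  -16 -> -14 -> 14 -> -112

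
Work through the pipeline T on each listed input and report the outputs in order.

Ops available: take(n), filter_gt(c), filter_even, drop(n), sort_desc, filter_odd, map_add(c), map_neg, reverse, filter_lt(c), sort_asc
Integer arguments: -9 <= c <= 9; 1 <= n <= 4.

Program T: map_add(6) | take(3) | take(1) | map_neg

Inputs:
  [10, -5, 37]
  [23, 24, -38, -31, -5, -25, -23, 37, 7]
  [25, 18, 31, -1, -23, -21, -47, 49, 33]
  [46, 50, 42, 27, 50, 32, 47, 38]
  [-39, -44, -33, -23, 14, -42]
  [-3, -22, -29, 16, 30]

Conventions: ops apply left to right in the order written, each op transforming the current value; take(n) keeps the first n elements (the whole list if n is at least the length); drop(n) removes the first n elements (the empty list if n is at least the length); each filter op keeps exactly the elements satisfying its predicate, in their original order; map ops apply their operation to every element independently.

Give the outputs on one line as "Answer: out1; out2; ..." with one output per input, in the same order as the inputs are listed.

Execution, op by op:
  [10, -5, 37] -> [16, 1, 43] -> [16, 1, 43] -> [16] -> [-16]
  [23, 24, -38, -31, -5, -25, -23, 37, 7] -> [29, 30, -32, -25, 1, -19, -17, 43, 13] -> [29, 30, -32] -> [29] -> [-29]
  [25, 18, 31, -1, -23, -21, -47, 49, 33] -> [31, 24, 37, 5, -17, -15, -41, 55, 39] -> [31, 24, 37] -> [31] -> [-31]
  [46, 50, 42, 27, 50, 32, 47, 38] -> [52, 56, 48, 33, 56, 38, 53, 44] -> [52, 56, 48] -> [52] -> [-52]
  [-39, -44, -33, -23, 14, -42] -> [-33, -38, -27, -17, 20, -36] -> [-33, -38, -27] -> [-33] -> [33]
  [-3, -22, -29, 16, 30] -> [3, -16, -23, 22, 36] -> [3, -16, -23] -> [3] -> [-3]

[-16]; [-29]; [-31]; [-52]; [33]; [-3]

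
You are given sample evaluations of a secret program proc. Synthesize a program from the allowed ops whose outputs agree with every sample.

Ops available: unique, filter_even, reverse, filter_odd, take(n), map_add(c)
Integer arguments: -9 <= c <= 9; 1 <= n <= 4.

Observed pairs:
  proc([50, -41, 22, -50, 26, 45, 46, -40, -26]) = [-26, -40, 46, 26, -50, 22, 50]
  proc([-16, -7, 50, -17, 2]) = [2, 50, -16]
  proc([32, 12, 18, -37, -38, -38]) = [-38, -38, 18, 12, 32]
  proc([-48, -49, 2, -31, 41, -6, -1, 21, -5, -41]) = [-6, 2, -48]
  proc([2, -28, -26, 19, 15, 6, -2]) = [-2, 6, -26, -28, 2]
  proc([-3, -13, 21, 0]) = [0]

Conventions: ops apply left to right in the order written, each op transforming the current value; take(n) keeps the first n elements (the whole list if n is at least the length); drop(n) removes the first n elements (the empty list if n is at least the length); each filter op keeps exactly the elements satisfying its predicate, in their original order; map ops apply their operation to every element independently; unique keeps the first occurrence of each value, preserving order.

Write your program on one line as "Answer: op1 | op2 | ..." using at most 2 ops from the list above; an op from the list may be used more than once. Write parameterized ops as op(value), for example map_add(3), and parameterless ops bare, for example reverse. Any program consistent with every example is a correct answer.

reverse | filter_even

Check, running the answer program on each example:
  [50, -41, 22, -50, 26, 45, 46, -40, -26] -> [-26, -40, 46, 45, 26, -50, 22, -41, 50] -> [-26, -40, 46, 26, -50, 22, 50]
  [-16, -7, 50, -17, 2] -> [2, -17, 50, -7, -16] -> [2, 50, -16]
  [32, 12, 18, -37, -38, -38] -> [-38, -38, -37, 18, 12, 32] -> [-38, -38, 18, 12, 32]
  [-48, -49, 2, -31, 41, -6, -1, 21, -5, -41] -> [-41, -5, 21, -1, -6, 41, -31, 2, -49, -48] -> [-6, 2, -48]
  [2, -28, -26, 19, 15, 6, -2] -> [-2, 6, 15, 19, -26, -28, 2] -> [-2, 6, -26, -28, 2]
  [-3, -13, 21, 0] -> [0, 21, -13, -3] -> [0]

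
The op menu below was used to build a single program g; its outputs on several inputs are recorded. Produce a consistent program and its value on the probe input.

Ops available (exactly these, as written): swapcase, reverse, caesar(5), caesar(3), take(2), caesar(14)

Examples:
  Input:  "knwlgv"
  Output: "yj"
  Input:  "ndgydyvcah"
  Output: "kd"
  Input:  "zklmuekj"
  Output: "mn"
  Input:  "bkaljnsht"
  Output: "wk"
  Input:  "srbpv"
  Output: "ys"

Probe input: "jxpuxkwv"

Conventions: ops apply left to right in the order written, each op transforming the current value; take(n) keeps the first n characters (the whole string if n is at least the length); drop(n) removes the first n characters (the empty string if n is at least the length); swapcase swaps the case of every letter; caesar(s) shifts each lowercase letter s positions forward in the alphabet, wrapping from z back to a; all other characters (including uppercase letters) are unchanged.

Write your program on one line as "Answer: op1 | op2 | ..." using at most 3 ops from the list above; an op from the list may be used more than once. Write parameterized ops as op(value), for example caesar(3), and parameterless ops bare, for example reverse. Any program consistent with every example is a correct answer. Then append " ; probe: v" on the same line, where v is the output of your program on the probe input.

caesar(3) | reverse | take(2) ; probe: "yz"

Check, running the answer program on each example:
  "knwlgv" -> "nqzojy" -> "yjozqn" -> "yj"
  "ndgydyvcah" -> "qgjbgbyfdk" -> "kdfybgbjgq" -> "kd"
  "zklmuekj" -> "cnopxhnm" -> "mnhxponc" -> "mn"
  "bkaljnsht" -> "endomqvkw" -> "wkvqmodne" -> "wk"
  "srbpv" -> "vuesy" -> "yseuv" -> "ys"
  probe: "jxpuxkwv" -> "masxanzy" -> "yznaxsam" -> "yz"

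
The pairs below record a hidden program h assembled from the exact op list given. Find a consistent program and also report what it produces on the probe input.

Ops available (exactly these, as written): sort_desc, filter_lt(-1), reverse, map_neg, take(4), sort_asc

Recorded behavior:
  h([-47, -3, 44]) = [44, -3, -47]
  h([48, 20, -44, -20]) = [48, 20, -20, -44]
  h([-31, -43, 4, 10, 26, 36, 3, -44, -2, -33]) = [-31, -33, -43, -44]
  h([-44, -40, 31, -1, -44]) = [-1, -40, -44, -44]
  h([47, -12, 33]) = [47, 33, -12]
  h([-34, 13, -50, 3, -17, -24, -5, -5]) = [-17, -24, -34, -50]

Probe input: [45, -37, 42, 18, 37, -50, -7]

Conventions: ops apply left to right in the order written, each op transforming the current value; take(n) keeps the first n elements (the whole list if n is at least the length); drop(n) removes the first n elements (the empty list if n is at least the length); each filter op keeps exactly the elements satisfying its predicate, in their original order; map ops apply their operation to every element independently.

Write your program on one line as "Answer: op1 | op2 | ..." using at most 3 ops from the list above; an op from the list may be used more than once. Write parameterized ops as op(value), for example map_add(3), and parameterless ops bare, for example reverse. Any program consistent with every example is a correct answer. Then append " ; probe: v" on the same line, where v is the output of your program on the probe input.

sort_asc | take(4) | sort_desc ; probe: [18, -7, -37, -50]

Check, running the answer program on each example:
  [-47, -3, 44] -> [-47, -3, 44] -> [-47, -3, 44] -> [44, -3, -47]
  [48, 20, -44, -20] -> [-44, -20, 20, 48] -> [-44, -20, 20, 48] -> [48, 20, -20, -44]
  [-31, -43, 4, 10, 26, 36, 3, -44, -2, -33] -> [-44, -43, -33, -31, -2, 3, 4, 10, 26, 36] -> [-44, -43, -33, -31] -> [-31, -33, -43, -44]
  [-44, -40, 31, -1, -44] -> [-44, -44, -40, -1, 31] -> [-44, -44, -40, -1] -> [-1, -40, -44, -44]
  [47, -12, 33] -> [-12, 33, 47] -> [-12, 33, 47] -> [47, 33, -12]
  [-34, 13, -50, 3, -17, -24, -5, -5] -> [-50, -34, -24, -17, -5, -5, 3, 13] -> [-50, -34, -24, -17] -> [-17, -24, -34, -50]
  probe: [45, -37, 42, 18, 37, -50, -7] -> [-50, -37, -7, 18, 37, 42, 45] -> [-50, -37, -7, 18] -> [18, -7, -37, -50]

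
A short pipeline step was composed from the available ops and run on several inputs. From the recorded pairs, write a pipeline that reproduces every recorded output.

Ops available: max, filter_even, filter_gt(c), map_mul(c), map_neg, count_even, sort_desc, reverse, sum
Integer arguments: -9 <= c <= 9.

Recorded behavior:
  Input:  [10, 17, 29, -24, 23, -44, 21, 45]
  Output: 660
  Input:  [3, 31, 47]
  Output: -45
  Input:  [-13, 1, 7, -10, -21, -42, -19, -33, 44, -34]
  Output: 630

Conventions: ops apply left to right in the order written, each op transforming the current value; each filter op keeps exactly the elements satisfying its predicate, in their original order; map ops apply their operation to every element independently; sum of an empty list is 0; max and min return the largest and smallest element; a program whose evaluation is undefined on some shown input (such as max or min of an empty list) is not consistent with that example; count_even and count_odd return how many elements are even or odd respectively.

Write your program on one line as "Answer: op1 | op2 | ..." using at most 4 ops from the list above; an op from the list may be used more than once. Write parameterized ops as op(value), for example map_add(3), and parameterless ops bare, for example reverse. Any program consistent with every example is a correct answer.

map_mul(-3) | reverse | map_mul(5) | max

Check, running the answer program on each example:
  [10, 17, 29, -24, 23, -44, 21, 45] -> [-30, -51, -87, 72, -69, 132, -63, -135] -> [-135, -63, 132, -69, 72, -87, -51, -30] -> [-675, -315, 660, -345, 360, -435, -255, -150] -> 660
  [3, 31, 47] -> [-9, -93, -141] -> [-141, -93, -9] -> [-705, -465, -45] -> -45
  [-13, 1, 7, -10, -21, -42, -19, -33, 44, -34] -> [39, -3, -21, 30, 63, 126, 57, 99, -132, 102] -> [102, -132, 99, 57, 126, 63, 30, -21, -3, 39] -> [510, -660, 495, 285, 630, 315, 150, -105, -15, 195] -> 630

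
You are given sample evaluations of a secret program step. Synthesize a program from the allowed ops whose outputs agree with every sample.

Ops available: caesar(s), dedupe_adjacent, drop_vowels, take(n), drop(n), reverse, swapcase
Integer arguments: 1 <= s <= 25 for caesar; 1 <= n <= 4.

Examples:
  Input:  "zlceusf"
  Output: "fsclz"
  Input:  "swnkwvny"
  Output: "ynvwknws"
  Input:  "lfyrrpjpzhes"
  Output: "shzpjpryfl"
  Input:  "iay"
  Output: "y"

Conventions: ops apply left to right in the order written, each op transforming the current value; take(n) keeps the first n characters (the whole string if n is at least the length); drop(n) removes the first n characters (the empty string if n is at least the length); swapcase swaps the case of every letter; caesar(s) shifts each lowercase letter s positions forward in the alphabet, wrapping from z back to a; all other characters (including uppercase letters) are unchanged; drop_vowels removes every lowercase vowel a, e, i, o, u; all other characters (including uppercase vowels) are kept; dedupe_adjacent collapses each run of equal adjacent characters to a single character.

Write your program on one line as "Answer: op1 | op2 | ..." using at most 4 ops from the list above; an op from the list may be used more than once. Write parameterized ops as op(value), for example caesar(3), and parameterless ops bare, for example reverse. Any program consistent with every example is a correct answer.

reverse | drop_vowels | dedupe_adjacent

Check, running the answer program on each example:
  "zlceusf" -> "fsueclz" -> "fsclz" -> "fsclz"
  "swnkwvny" -> "ynvwknws" -> "ynvwknws" -> "ynvwknws"
  "lfyrrpjpzhes" -> "sehzpjprryfl" -> "shzpjprryfl" -> "shzpjpryfl"
  "iay" -> "yai" -> "y" -> "y"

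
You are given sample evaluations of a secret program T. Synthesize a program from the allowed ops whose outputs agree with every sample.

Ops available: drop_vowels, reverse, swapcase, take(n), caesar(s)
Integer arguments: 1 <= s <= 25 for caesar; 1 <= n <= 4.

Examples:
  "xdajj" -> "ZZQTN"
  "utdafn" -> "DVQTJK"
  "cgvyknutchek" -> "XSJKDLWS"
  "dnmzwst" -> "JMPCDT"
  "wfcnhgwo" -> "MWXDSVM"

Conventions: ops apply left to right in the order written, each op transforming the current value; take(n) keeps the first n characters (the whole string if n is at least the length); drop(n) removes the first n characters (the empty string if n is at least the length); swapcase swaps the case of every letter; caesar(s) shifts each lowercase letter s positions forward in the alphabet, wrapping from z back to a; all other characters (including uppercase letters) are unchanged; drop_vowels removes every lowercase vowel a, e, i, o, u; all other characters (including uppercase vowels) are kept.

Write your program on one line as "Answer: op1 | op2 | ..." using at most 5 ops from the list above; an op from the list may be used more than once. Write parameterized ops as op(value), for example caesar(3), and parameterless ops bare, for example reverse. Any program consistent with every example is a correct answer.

caesar(16) | reverse | drop_vowels | swapcase

Check, running the answer program on each example:
  "xdajj" -> "ntqzz" -> "zzqtn" -> "zzqtn" -> "ZZQTN"
  "utdafn" -> "kjtqvd" -> "dvqtjk" -> "dvqtjk" -> "DVQTJK"
  "cgvyknutchek" -> "swloadkjsxua" -> "auxsjkdaolws" -> "xsjkdlws" -> "XSJKDLWS"
  "dnmzwst" -> "tdcpmij" -> "jimpcdt" -> "jmpcdt" -> "JMPCDT"
  "wfcnhgwo" -> "mvsdxwme" -> "emwxdsvm" -> "mwxdsvm" -> "MWXDSVM"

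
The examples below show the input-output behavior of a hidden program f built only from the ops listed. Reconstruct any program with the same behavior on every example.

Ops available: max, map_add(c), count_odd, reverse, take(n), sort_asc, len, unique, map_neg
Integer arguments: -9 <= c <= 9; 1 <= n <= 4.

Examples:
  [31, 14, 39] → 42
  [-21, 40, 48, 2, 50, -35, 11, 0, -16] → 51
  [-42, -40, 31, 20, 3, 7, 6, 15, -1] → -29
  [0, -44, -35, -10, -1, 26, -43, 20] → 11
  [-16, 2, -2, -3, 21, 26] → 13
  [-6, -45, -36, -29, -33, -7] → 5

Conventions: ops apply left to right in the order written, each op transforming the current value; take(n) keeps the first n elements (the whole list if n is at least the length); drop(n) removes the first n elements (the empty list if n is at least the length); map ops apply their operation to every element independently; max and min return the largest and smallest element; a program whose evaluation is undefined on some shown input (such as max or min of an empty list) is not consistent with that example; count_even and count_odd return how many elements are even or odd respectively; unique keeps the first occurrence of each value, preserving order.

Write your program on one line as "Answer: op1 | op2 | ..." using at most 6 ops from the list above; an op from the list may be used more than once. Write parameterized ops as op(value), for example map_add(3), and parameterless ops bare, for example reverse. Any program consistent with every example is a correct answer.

take(2) | map_add(7) | sort_asc | map_add(4) | max

Check, running the answer program on each example:
  [31, 14, 39] -> [31, 14] -> [38, 21] -> [21, 38] -> [25, 42] -> 42
  [-21, 40, 48, 2, 50, -35, 11, 0, -16] -> [-21, 40] -> [-14, 47] -> [-14, 47] -> [-10, 51] -> 51
  [-42, -40, 31, 20, 3, 7, 6, 15, -1] -> [-42, -40] -> [-35, -33] -> [-35, -33] -> [-31, -29] -> -29
  [0, -44, -35, -10, -1, 26, -43, 20] -> [0, -44] -> [7, -37] -> [-37, 7] -> [-33, 11] -> 11
  [-16, 2, -2, -3, 21, 26] -> [-16, 2] -> [-9, 9] -> [-9, 9] -> [-5, 13] -> 13
  [-6, -45, -36, -29, -33, -7] -> [-6, -45] -> [1, -38] -> [-38, 1] -> [-34, 5] -> 5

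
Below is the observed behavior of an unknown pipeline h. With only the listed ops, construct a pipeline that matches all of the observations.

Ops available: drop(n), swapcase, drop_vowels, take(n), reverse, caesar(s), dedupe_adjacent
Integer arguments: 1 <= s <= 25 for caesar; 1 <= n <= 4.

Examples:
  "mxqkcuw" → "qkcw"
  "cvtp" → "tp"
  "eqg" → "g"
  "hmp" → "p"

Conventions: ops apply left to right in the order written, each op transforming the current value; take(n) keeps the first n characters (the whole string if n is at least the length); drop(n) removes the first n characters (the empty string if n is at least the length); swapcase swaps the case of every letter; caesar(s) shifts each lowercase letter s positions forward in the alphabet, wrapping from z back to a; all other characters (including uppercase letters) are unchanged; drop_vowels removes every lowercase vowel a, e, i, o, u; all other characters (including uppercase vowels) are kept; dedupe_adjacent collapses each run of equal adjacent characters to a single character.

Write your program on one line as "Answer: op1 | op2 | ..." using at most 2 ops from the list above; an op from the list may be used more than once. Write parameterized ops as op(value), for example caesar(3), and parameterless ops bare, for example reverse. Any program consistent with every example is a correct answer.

drop(2) | drop_vowels

Check, running the answer program on each example:
  "mxqkcuw" -> "qkcuw" -> "qkcw"
  "cvtp" -> "tp" -> "tp"
  "eqg" -> "g" -> "g"
  "hmp" -> "p" -> "p"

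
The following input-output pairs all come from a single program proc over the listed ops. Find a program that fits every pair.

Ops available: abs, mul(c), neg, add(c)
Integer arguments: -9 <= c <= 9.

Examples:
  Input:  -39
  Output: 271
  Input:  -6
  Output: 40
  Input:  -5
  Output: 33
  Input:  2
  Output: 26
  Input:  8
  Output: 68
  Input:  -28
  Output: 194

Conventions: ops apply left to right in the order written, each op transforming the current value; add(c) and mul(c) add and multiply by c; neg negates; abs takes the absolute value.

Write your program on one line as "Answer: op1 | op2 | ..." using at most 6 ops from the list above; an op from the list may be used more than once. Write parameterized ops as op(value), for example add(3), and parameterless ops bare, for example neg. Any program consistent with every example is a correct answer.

add(1) | abs | mul(-7) | abs | add(5)

Check, running the answer program on each example:
  -39 -> -38 -> 38 -> -266 -> 266 -> 271
  -6 -> -5 -> 5 -> -35 -> 35 -> 40
  -5 -> -4 -> 4 -> -28 -> 28 -> 33
  2 -> 3 -> 3 -> -21 -> 21 -> 26
  8 -> 9 -> 9 -> -63 -> 63 -> 68
  -28 -> -27 -> 27 -> -189 -> 189 -> 194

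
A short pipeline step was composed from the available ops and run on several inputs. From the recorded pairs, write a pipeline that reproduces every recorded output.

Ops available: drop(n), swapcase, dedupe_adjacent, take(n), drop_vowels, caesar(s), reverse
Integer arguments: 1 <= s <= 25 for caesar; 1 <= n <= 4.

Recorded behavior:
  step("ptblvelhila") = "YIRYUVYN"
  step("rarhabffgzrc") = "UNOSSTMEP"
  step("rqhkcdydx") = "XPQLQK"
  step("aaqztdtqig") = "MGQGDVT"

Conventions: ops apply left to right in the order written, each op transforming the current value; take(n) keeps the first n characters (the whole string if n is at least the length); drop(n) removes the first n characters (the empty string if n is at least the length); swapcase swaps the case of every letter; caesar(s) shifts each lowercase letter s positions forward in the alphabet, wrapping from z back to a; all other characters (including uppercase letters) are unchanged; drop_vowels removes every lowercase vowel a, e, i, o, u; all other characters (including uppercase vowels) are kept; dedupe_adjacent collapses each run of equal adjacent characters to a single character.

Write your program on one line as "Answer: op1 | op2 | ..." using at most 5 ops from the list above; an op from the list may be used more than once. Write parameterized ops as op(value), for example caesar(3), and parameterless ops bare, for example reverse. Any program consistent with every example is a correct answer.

caesar(7) | drop(3) | caesar(6) | swapcase

Check, running the answer program on each example:
  "ptblvelhila" -> "waisclsopsh" -> "sclsopsh" -> "yiryuvyn" -> "YIRYUVYN"
  "rarhabffgzrc" -> "yhyohimmngyj" -> "ohimmngyj" -> "unosstmep" -> "UNOSSTMEP"
  "rqhkcdydx" -> "yxorjkfke" -> "rjkfke" -> "xpqlqk" -> "XPQLQK"
  "aaqztdtqig" -> "hhxgakaxpn" -> "gakaxpn" -> "mgqgdvt" -> "MGQGDVT"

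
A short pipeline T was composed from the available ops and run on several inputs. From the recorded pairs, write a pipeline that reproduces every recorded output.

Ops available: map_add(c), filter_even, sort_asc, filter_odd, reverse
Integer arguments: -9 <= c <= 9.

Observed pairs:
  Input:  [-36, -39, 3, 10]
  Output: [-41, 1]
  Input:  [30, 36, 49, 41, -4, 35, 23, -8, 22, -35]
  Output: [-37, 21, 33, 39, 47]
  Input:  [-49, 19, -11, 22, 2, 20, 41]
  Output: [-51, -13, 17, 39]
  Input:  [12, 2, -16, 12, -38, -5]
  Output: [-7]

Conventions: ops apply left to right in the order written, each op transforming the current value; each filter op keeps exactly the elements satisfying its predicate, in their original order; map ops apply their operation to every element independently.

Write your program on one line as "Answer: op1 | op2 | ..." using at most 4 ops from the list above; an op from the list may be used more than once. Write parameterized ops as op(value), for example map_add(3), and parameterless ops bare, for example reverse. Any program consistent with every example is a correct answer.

reverse | filter_odd | sort_asc | map_add(-2)

Check, running the answer program on each example:
  [-36, -39, 3, 10] -> [10, 3, -39, -36] -> [3, -39] -> [-39, 3] -> [-41, 1]
  [30, 36, 49, 41, -4, 35, 23, -8, 22, -35] -> [-35, 22, -8, 23, 35, -4, 41, 49, 36, 30] -> [-35, 23, 35, 41, 49] -> [-35, 23, 35, 41, 49] -> [-37, 21, 33, 39, 47]
  [-49, 19, -11, 22, 2, 20, 41] -> [41, 20, 2, 22, -11, 19, -49] -> [41, -11, 19, -49] -> [-49, -11, 19, 41] -> [-51, -13, 17, 39]
  [12, 2, -16, 12, -38, -5] -> [-5, -38, 12, -16, 2, 12] -> [-5] -> [-5] -> [-7]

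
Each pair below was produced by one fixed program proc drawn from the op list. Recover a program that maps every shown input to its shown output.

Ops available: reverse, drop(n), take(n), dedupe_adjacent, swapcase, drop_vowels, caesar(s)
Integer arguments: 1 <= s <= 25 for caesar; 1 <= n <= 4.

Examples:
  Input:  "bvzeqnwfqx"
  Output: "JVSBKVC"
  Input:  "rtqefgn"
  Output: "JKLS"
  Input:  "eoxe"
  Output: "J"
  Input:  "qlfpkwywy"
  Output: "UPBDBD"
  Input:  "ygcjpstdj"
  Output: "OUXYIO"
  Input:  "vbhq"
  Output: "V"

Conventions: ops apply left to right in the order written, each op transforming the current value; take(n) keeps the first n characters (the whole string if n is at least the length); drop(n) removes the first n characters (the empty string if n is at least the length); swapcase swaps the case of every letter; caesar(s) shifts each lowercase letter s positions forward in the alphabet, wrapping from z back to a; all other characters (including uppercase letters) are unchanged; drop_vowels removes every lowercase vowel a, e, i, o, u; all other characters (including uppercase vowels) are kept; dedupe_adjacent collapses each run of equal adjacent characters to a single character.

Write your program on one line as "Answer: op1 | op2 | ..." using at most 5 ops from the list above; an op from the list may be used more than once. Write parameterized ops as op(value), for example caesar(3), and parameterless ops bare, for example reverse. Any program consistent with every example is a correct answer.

caesar(4) | drop(3) | caesar(1) | swapcase

Check, running the answer program on each example:
  "bvzeqnwfqx" -> "fzdiurajub" -> "iurajub" -> "jvsbkvc" -> "JVSBKVC"
  "rtqefgn" -> "vxuijkr" -> "ijkr" -> "jkls" -> "JKLS"
  "eoxe" -> "isbi" -> "i" -> "j" -> "J"
  "qlfpkwywy" -> "upjtoacac" -> "toacac" -> "upbdbd" -> "UPBDBD"
  "ygcjpstdj" -> "ckgntwxhn" -> "ntwxhn" -> "ouxyio" -> "OUXYIO"
  "vbhq" -> "zflu" -> "u" -> "v" -> "V"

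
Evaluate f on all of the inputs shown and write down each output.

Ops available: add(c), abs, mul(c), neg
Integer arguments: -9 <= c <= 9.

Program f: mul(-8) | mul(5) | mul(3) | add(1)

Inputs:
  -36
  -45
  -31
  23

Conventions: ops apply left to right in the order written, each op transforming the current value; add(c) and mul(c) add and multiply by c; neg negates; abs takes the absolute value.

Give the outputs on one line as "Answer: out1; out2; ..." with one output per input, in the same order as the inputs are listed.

Execution, op by op:
  -36 -> 288 -> 1440 -> 4320 -> 4321
  -45 -> 360 -> 1800 -> 5400 -> 5401
  -31 -> 248 -> 1240 -> 3720 -> 3721
  23 -> -184 -> -920 -> -2760 -> -2759

4321; 5401; 3721; -2759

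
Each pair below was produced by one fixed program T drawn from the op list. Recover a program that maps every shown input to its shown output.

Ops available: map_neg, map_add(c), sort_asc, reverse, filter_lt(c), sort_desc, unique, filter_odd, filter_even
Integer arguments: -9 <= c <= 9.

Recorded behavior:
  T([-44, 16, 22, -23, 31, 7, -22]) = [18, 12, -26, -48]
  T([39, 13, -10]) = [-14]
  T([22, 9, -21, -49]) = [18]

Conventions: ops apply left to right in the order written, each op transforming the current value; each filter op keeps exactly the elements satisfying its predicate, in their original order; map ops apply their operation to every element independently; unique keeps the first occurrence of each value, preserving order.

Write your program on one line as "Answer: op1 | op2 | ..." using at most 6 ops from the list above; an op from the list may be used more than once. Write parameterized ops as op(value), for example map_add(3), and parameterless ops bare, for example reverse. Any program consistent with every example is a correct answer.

sort_asc | sort_desc | filter_even | map_neg | map_add(4) | map_neg

Check, running the answer program on each example:
  [-44, 16, 22, -23, 31, 7, -22] -> [-44, -23, -22, 7, 16, 22, 31] -> [31, 22, 16, 7, -22, -23, -44] -> [22, 16, -22, -44] -> [-22, -16, 22, 44] -> [-18, -12, 26, 48] -> [18, 12, -26, -48]
  [39, 13, -10] -> [-10, 13, 39] -> [39, 13, -10] -> [-10] -> [10] -> [14] -> [-14]
  [22, 9, -21, -49] -> [-49, -21, 9, 22] -> [22, 9, -21, -49] -> [22] -> [-22] -> [-18] -> [18]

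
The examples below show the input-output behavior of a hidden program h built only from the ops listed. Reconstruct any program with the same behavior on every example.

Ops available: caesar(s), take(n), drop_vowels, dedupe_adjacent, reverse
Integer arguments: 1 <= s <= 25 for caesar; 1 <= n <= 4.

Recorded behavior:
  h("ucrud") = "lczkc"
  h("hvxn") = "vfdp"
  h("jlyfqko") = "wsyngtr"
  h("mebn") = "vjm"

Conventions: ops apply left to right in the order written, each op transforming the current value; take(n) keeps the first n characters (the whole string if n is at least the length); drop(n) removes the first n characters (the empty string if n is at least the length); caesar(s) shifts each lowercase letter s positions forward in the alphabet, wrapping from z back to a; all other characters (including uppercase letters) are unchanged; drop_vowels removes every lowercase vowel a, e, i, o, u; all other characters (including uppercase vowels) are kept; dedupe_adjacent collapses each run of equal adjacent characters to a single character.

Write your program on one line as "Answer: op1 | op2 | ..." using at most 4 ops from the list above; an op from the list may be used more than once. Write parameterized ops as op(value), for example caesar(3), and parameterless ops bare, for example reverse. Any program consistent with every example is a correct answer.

reverse | caesar(8) | drop_vowels

Check, running the answer program on each example:
  "ucrud" -> "durcu" -> "lczkc" -> "lczkc"
  "hvxn" -> "nxvh" -> "vfdp" -> "vfdp"
  "jlyfqko" -> "okqfylj" -> "wsyngtr" -> "wsyngtr"
  "mebn" -> "nbem" -> "vjmu" -> "vjm"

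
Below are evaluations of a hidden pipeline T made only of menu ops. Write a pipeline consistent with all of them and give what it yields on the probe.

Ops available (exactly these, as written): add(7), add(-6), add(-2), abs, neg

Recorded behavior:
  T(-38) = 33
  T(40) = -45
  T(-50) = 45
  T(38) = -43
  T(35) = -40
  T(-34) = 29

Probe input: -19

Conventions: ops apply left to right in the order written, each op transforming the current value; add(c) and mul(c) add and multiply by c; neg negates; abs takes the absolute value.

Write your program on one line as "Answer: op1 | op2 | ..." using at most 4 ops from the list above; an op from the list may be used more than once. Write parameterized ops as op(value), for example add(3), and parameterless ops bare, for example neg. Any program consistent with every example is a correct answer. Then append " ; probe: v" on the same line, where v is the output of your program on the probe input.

add(-2) | add(7) | neg ; probe: 14

Check, running the answer program on each example:
  -38 -> -40 -> -33 -> 33
  40 -> 38 -> 45 -> -45
  -50 -> -52 -> -45 -> 45
  38 -> 36 -> 43 -> -43
  35 -> 33 -> 40 -> -40
  -34 -> -36 -> -29 -> 29
  probe: -19 -> -21 -> -14 -> 14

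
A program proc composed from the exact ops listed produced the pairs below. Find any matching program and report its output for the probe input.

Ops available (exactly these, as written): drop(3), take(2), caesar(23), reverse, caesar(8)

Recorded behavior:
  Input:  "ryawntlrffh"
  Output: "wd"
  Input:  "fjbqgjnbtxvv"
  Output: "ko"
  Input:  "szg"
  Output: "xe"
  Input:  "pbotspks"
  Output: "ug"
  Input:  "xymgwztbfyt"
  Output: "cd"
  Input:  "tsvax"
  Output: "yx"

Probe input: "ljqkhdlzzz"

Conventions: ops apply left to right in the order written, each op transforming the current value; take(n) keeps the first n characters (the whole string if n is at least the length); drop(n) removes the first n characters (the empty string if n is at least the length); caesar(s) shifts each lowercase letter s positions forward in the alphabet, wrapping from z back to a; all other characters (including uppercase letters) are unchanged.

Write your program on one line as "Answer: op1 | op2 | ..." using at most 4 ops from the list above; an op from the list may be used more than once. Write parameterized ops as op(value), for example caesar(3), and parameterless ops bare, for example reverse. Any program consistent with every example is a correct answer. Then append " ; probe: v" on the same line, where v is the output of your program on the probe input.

take(2) | caesar(23) | caesar(8) ; probe: "qo"

Check, running the answer program on each example:
  "ryawntlrffh" -> "ry" -> "ov" -> "wd"
  "fjbqgjnbtxvv" -> "fj" -> "cg" -> "ko"
  "szg" -> "sz" -> "pw" -> "xe"
  "pbotspks" -> "pb" -> "my" -> "ug"
  "xymgwztbfyt" -> "xy" -> "uv" -> "cd"
  "tsvax" -> "ts" -> "qp" -> "yx"
  probe: "ljqkhdlzzz" -> "lj" -> "ig" -> "qo"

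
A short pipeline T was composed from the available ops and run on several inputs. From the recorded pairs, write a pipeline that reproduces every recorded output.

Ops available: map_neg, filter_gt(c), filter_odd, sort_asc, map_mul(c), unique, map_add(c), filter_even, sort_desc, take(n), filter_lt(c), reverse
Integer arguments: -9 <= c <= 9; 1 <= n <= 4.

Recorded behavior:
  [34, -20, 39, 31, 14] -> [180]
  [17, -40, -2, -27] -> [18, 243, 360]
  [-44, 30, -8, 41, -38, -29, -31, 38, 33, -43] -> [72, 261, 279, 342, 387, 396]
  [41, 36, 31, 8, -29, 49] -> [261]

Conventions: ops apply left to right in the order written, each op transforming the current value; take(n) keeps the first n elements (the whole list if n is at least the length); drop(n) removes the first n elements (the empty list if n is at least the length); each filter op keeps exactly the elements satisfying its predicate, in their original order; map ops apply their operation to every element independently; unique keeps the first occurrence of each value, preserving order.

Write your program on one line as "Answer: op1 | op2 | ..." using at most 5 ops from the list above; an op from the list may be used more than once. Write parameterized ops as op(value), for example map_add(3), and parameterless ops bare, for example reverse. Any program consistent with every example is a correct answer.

map_mul(-9) | sort_desc | sort_asc | filter_gt(-3)

Check, running the answer program on each example:
  [34, -20, 39, 31, 14] -> [-306, 180, -351, -279, -126] -> [180, -126, -279, -306, -351] -> [-351, -306, -279, -126, 180] -> [180]
  [17, -40, -2, -27] -> [-153, 360, 18, 243] -> [360, 243, 18, -153] -> [-153, 18, 243, 360] -> [18, 243, 360]
  [-44, 30, -8, 41, -38, -29, -31, 38, 33, -43] -> [396, -270, 72, -369, 342, 261, 279, -342, -297, 387] -> [396, 387, 342, 279, 261, 72, -270, -297, -342, -369] -> [-369, -342, -297, -270, 72, 261, 279, 342, 387, 396] -> [72, 261, 279, 342, 387, 396]
  [41, 36, 31, 8, -29, 49] -> [-369, -324, -279, -72, 261, -441] -> [261, -72, -279, -324, -369, -441] -> [-441, -369, -324, -279, -72, 261] -> [261]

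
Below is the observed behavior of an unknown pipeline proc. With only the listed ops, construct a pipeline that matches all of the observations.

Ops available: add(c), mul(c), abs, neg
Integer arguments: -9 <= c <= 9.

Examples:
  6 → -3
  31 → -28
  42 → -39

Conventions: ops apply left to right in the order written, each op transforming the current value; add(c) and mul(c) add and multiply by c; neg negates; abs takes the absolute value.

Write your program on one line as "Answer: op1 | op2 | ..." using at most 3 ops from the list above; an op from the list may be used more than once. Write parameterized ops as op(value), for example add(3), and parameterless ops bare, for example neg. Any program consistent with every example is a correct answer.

neg | add(3)

Check, running the answer program on each example:
  6 -> -6 -> -3
  31 -> -31 -> -28
  42 -> -42 -> -39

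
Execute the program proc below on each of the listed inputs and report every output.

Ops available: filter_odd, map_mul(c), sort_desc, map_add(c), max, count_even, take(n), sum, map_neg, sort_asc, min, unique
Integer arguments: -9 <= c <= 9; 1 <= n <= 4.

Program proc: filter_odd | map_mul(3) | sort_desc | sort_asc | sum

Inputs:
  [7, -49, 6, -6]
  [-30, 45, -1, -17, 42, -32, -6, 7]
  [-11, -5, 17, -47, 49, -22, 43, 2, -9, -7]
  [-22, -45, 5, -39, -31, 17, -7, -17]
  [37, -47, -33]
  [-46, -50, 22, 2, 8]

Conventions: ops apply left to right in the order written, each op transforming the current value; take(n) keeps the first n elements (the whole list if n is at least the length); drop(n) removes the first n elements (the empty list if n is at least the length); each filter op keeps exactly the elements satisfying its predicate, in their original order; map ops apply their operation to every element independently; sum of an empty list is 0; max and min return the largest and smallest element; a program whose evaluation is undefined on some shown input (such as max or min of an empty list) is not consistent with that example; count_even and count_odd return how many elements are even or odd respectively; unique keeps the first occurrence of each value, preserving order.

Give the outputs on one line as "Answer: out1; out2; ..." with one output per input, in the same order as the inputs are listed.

-126; 102; 90; -351; -129; 0

Execution, op by op:
  [7, -49, 6, -6] -> [7, -49] -> [21, -147] -> [21, -147] -> [-147, 21] -> -126
  [-30, 45, -1, -17, 42, -32, -6, 7] -> [45, -1, -17, 7] -> [135, -3, -51, 21] -> [135, 21, -3, -51] -> [-51, -3, 21, 135] -> 102
  [-11, -5, 17, -47, 49, -22, 43, 2, -9, -7] -> [-11, -5, 17, -47, 49, 43, -9, -7] -> [-33, -15, 51, -141, 147, 129, -27, -21] -> [147, 129, 51, -15, -21, -27, -33, -141] -> [-141, -33, -27, -21, -15, 51, 129, 147] -> 90
  [-22, -45, 5, -39, -31, 17, -7, -17] -> [-45, 5, -39, -31, 17, -7, -17] -> [-135, 15, -117, -93, 51, -21, -51] -> [51, 15, -21, -51, -93, -117, -135] -> [-135, -117, -93, -51, -21, 15, 51] -> -351
  [37, -47, -33] -> [37, -47, -33] -> [111, -141, -99] -> [111, -99, -141] -> [-141, -99, 111] -> -129
  [-46, -50, 22, 2, 8] -> [] -> [] -> [] -> [] -> 0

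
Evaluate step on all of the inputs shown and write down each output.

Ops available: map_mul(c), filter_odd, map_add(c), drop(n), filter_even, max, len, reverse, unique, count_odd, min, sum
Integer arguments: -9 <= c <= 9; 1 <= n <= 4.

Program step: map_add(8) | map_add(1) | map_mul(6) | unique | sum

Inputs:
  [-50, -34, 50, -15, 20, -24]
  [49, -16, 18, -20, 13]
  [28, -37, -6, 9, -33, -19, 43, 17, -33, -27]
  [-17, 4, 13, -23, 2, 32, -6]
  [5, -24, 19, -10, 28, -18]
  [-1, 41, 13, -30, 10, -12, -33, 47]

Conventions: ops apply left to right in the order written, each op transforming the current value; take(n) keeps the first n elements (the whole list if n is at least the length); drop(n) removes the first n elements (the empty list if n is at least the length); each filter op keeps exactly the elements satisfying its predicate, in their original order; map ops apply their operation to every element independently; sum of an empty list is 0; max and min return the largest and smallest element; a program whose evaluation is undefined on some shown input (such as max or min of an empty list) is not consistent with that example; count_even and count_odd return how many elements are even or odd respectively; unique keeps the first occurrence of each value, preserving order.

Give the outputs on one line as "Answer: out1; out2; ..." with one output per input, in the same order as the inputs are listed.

Execution, op by op:
  [-50, -34, 50, -15, 20, -24] -> [-42, -26, 58, -7, 28, -16] -> [-41, -25, 59, -6, 29, -15] -> [-246, -150, 354, -36, 174, -90] -> [-246, -150, 354, -36, 174, -90] -> 6
  [49, -16, 18, -20, 13] -> [57, -8, 26, -12, 21] -> [58, -7, 27, -11, 22] -> [348, -42, 162, -66, 132] -> [348, -42, 162, -66, 132] -> 534
  [28, -37, -6, 9, -33, -19, 43, 17, -33, -27] -> [36, -29, 2, 17, -25, -11, 51, 25, -25, -19] -> [37, -28, 3, 18, -24, -10, 52, 26, -24, -18] -> [222, -168, 18, 108, -144, -60, 312, 156, -144, -108] -> [222, -168, 18, 108, -144, -60, 312, 156, -108] -> 336
  [-17, 4, 13, -23, 2, 32, -6] -> [-9, 12, 21, -15, 10, 40, 2] -> [-8, 13, 22, -14, 11, 41, 3] -> [-48, 78, 132, -84, 66, 246, 18] -> [-48, 78, 132, -84, 66, 246, 18] -> 408
  [5, -24, 19, -10, 28, -18] -> [13, -16, 27, -2, 36, -10] -> [14, -15, 28, -1, 37, -9] -> [84, -90, 168, -6, 222, -54] -> [84, -90, 168, -6, 222, -54] -> 324
  [-1, 41, 13, -30, 10, -12, -33, 47] -> [7, 49, 21, -22, 18, -4, -25, 55] -> [8, 50, 22, -21, 19, -3, -24, 56] -> [48, 300, 132, -126, 114, -18, -144, 336] -> [48, 300, 132, -126, 114, -18, -144, 336] -> 642

6; 534; 336; 408; 324; 642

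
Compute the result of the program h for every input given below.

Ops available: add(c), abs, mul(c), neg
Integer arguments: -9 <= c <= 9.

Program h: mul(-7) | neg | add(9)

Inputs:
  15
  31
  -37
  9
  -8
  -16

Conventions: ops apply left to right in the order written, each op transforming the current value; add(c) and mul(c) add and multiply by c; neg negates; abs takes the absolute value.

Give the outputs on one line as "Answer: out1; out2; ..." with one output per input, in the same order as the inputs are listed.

114; 226; -250; 72; -47; -103

Execution, op by op:
  15 -> -105 -> 105 -> 114
  31 -> -217 -> 217 -> 226
  -37 -> 259 -> -259 -> -250
  9 -> -63 -> 63 -> 72
  -8 -> 56 -> -56 -> -47
  -16 -> 112 -> -112 -> -103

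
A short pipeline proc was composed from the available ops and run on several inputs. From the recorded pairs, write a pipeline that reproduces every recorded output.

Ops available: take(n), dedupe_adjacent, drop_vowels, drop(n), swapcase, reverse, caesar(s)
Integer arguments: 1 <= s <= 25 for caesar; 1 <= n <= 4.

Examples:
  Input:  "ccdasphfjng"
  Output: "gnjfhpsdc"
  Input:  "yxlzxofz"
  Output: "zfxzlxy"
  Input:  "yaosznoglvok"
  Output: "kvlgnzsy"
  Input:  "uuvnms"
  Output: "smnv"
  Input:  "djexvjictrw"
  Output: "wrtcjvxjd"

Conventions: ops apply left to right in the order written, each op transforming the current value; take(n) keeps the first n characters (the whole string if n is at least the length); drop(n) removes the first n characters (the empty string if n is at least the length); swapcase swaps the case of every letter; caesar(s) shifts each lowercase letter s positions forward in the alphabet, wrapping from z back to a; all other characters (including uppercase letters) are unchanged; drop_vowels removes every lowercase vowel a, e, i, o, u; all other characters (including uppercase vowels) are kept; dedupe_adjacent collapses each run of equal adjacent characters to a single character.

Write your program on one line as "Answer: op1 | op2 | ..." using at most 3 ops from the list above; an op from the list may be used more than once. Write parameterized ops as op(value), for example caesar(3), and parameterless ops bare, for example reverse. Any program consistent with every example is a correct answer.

reverse | drop_vowels | dedupe_adjacent

Check, running the answer program on each example:
  "ccdasphfjng" -> "gnjfhpsadcc" -> "gnjfhpsdcc" -> "gnjfhpsdc"
  "yxlzxofz" -> "zfoxzlxy" -> "zfxzlxy" -> "zfxzlxy"
  "yaosznoglvok" -> "kovlgonzsoay" -> "kvlgnzsy" -> "kvlgnzsy"
  "uuvnms" -> "smnvuu" -> "smnv" -> "smnv"
  "djexvjictrw" -> "wrtcijvxejd" -> "wrtcjvxjd" -> "wrtcjvxjd"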